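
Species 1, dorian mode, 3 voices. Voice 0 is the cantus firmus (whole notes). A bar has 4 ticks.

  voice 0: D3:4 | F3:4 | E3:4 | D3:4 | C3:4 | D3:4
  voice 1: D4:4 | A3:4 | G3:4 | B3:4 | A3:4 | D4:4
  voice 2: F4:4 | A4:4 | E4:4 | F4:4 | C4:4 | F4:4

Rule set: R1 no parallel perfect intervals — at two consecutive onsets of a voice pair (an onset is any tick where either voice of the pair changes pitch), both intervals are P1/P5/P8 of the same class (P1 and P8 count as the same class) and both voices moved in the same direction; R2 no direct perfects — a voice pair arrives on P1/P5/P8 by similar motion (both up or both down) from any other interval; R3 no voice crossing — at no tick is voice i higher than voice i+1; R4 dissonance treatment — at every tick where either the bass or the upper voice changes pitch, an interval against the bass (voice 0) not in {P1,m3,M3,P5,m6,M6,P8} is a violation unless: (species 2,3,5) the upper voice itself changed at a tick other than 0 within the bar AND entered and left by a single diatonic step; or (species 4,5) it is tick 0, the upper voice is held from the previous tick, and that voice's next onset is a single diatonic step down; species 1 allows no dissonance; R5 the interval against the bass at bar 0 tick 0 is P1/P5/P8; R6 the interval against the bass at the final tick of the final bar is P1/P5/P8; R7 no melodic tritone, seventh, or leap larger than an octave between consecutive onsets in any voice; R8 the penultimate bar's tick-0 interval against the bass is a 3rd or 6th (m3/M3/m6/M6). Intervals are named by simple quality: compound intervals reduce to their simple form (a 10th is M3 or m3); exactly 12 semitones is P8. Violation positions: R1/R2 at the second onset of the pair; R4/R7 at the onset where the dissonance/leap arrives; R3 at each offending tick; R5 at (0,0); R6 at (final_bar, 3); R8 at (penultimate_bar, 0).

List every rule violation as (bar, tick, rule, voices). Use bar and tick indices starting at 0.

(0, 0, R5, (0, 2))
(2, 0, R2, (0, 2))
(4, 0, R2, (0, 2))
(4, 0, R8, (0, 2))
(5, 0, R2, (0, 1))
(5, 3, R6, (0, 2))

bar 0: v0=D3 v1=D4 v2=F4 downbeat m3
bar 1: v0=F3 v1=A3 v2=A4 downbeat M3
bar 2: v0=E3 v1=G3 v2=E4 downbeat P8
bar 3: v0=D3 v1=B3 v2=F4 downbeat m3
bar 4: v0=C3 v1=A3 v2=C4 downbeat P8
bar 5: v0=D3 v1=D4 v2=F4 downbeat m3
  -> R5 @ bar 0 tick 0 v(0, 2): opens on m3
  -> R2 @ bar 2 tick 0 v(0, 2): F3/A4 M3 -> E3/E4 P8 similar
  -> R2 @ bar 4 tick 0 v(0, 2): D3/F4 m3 -> C3/C4 P8 similar
  -> R8 @ bar 4 tick 0 v(0, 2): penult P8 not 3rd/6th
  -> R2 @ bar 5 tick 0 v(0, 1): C3/A3 M6 -> D3/D4 P8 similar
  -> R6 @ bar 5 tick 3 v(0, 2): closes on m3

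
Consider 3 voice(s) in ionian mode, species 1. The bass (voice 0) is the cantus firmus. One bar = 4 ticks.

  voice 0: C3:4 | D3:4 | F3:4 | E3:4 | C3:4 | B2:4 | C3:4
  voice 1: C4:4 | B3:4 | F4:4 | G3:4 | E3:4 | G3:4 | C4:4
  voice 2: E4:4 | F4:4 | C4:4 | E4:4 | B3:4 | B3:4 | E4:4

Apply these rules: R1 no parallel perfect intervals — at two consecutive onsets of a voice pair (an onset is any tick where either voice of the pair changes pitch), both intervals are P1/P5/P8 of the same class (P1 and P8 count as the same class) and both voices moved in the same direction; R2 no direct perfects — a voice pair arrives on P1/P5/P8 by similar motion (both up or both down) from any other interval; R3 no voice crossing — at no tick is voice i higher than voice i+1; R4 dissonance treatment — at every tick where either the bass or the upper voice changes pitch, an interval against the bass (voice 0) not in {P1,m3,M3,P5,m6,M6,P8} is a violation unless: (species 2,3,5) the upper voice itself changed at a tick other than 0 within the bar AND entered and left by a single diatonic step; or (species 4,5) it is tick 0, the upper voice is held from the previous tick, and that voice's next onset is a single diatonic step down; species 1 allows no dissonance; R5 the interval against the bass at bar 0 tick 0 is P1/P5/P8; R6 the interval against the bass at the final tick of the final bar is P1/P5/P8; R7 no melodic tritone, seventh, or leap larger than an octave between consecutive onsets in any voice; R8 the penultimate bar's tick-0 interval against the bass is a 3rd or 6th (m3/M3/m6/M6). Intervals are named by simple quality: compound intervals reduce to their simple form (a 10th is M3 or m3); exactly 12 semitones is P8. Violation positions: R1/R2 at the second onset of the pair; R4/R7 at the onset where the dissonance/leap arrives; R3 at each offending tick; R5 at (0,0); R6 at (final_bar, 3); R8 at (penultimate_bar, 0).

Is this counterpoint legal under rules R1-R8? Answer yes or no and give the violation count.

bar 0: v0=C3 v1=C4 v2=E4 (M3)
bar 1: v0=D3 v1=B3 v2=F4 (m3)
bar 2: v0=F3 v1=F4 v2=C4 (P5)
bar 3: v0=E3 v1=G3 v2=E4 (P8)
bar 4: v0=C3 v1=E3 v2=B3 (M7)
bar 5: v0=B2 v1=G3 v2=B3 (P8)
bar 6: v0=C3 v1=C4 v2=E4 (M3)
  R5 @ bar0.0: opens on M3
  R2 @ bar2.0: D3/B3 M6 -> F3/F4 P8 similar
  R3 @ bar2.0: F4 above C4
  R7 @ bar2.0: B3->F4 leap 6st
  R3 @ bar2.1: F4 above C4
  R3 @ bar2.2: F4 above C4
  R3 @ bar2.3: F4 above C4
  R7 @ bar3.0: F4->G3 leap 10st
  R2 @ bar4.0: G3/E4 M6 -> E3/B3 P5 similar
  R4 @ bar4.0: C3/B3 M7 untreated
  R8 @ bar5.0: penult P8 not 3rd/6th
  R2 @ bar6.0: B2/G3 m6 -> C3/C4 P8 similar
  R6 @ bar6.3: closes on M3

No (13 violations)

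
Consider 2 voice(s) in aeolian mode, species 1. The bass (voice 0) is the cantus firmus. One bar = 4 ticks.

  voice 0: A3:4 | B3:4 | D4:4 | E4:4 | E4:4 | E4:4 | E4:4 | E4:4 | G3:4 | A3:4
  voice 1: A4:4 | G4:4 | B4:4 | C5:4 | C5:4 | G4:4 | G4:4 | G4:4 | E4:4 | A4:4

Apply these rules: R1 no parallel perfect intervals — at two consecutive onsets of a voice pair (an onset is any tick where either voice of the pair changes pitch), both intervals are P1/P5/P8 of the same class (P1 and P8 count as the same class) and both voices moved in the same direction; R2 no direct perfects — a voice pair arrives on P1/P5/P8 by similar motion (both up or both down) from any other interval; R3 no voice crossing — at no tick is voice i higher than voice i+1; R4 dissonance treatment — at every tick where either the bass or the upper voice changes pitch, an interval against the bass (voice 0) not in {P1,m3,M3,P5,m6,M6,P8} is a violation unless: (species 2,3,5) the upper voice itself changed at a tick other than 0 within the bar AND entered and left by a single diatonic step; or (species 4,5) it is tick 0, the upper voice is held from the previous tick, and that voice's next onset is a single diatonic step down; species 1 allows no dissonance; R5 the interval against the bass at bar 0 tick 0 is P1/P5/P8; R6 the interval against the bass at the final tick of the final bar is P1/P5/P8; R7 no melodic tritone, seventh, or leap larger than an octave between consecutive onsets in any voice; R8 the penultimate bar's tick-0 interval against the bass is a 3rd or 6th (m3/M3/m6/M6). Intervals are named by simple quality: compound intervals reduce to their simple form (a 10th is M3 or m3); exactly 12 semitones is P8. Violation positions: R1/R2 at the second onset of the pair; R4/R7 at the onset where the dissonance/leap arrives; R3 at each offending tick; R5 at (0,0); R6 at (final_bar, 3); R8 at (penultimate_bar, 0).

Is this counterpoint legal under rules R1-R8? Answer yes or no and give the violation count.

No (1 violations)

bar 0: v0=A3 v1=A4 (P8)
bar 1: v0=B3 v1=G4 (m6)
bar 2: v0=D4 v1=B4 (M6)
bar 3: v0=E4 v1=C5 (m6)
bar 4: v0=E4 v1=C5 (m6)
bar 5: v0=E4 v1=G4 (m3)
bar 6: v0=E4 v1=G4 (m3)
bar 7: v0=E4 v1=G4 (m3)
bar 8: v0=G3 v1=E4 (M6)
bar 9: v0=A3 v1=A4 (P8)
  R2 @ bar9.0: G3/E4 M6 -> A3/A4 P8 similar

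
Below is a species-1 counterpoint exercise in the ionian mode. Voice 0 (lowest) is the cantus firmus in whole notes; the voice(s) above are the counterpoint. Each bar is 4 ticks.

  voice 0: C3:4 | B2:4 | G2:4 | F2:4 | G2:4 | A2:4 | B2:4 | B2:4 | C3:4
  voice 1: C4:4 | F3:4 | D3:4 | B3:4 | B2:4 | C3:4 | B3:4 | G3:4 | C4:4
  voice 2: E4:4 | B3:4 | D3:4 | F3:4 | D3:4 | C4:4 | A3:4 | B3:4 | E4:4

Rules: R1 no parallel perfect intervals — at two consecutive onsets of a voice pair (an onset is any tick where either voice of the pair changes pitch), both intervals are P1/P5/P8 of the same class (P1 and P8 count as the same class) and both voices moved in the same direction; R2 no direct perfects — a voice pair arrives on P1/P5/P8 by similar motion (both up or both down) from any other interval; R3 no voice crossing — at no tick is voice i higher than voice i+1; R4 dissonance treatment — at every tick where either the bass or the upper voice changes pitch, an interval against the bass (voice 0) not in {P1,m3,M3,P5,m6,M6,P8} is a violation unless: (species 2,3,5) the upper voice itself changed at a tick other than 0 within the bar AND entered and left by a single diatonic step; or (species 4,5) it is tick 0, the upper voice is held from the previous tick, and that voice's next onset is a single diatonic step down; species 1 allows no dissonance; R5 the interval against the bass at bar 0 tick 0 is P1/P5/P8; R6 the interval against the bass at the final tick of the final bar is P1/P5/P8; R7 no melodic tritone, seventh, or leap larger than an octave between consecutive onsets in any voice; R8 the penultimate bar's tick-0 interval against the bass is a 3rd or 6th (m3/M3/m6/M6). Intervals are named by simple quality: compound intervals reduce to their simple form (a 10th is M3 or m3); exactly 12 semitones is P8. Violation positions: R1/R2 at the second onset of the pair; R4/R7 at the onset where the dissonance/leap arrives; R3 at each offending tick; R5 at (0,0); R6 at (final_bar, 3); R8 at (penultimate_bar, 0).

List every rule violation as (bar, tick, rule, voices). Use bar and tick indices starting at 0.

(0, 0, R5, (0, 2))
(1, 0, R2, (0, 2))
(1, 0, R4, (0, 1))
(2, 0, R2, (0, 1))
(2, 0, R2, (0, 2))
(2, 0, R2, (1, 2))
(3, 0, R3, (1, 2))
(3, 0, R4, (0, 1))
(3, 1, R3, (1, 2))
(3, 2, R3, (1, 2))
(3, 3, R3, (1, 2))
(5, 0, R2, (1, 2))
(5, 0, R7, (2,))
(6, 0, R2, (0, 1))
(6, 0, R3, (1, 2))
(6, 0, R4, (0, 2))
(6, 0, R7, (1,))
(6, 1, R3, (1, 2))
(6, 2, R3, (1, 2))
(6, 3, R3, (1, 2))
(7, 0, R8, (0, 2))
(8, 0, R2, (0, 1))
(8, 3, R6, (0, 2))

bar 0: v0=C3 v1=C4 v2=E4 downbeat M3
bar 1: v0=B2 v1=F3 v2=B3 downbeat P8
bar 2: v0=G2 v1=D3 v2=D3 downbeat P5
bar 3: v0=F2 v1=B3 v2=F3 downbeat P8
bar 4: v0=G2 v1=B2 v2=D3 downbeat P5
bar 5: v0=A2 v1=C3 v2=C4 downbeat m3
bar 6: v0=B2 v1=B3 v2=A3 downbeat m7
bar 7: v0=B2 v1=G3 v2=B3 downbeat P8
bar 8: v0=C3 v1=C4 v2=E4 downbeat M3
  -> R5 @ bar 0 tick 0 v(0, 2): opens on M3
  -> R2 @ bar 1 tick 0 v(0, 2): C3/E4 M3 -> B2/B3 P8 similar
  -> R4 @ bar 1 tick 0 v(0, 1): B2/F3 TT untreated
  -> R2 @ bar 2 tick 0 v(0, 1): B2/F3 TT -> G2/D3 P5 similar
  -> R2 @ bar 2 tick 0 v(0, 2): B2/B3 P8 -> G2/D3 P5 similar
  -> R2 @ bar 2 tick 0 v(1, 2): F3/B3 TT -> D3/D3 P1 similar
  -> R3 @ bar 3 tick 0 v(1, 2): B3 above F3
  -> R4 @ bar 3 tick 0 v(0, 1): F2/B3 TT untreated
  -> R3 @ bar 3 tick 1 v(1, 2): B3 above F3
  -> R3 @ bar 3 tick 2 v(1, 2): B3 above F3
  -> R3 @ bar 3 tick 3 v(1, 2): B3 above F3
  -> R2 @ bar 5 tick 0 v(1, 2): B2/D3 m3 -> C3/C4 P8 similar
  -> R7 @ bar 5 tick 0 v(2,): D3->C4 leap 10st
  -> R2 @ bar 6 tick 0 v(0, 1): A2/C3 m3 -> B2/B3 P8 similar
  -> R3 @ bar 6 tick 0 v(1, 2): B3 above A3
  -> R4 @ bar 6 tick 0 v(0, 2): B2/A3 m7 untreated
  -> R7 @ bar 6 tick 0 v(1,): C3->B3 leap 11st
  -> R3 @ bar 6 tick 1 v(1, 2): B3 above A3
  -> R3 @ bar 6 tick 2 v(1, 2): B3 above A3
  -> R3 @ bar 6 tick 3 v(1, 2): B3 above A3
  -> R8 @ bar 7 tick 0 v(0, 2): penult P8 not 3rd/6th
  -> R2 @ bar 8 tick 0 v(0, 1): B2/G3 m6 -> C3/C4 P8 similar
  -> R6 @ bar 8 tick 3 v(0, 2): closes on M3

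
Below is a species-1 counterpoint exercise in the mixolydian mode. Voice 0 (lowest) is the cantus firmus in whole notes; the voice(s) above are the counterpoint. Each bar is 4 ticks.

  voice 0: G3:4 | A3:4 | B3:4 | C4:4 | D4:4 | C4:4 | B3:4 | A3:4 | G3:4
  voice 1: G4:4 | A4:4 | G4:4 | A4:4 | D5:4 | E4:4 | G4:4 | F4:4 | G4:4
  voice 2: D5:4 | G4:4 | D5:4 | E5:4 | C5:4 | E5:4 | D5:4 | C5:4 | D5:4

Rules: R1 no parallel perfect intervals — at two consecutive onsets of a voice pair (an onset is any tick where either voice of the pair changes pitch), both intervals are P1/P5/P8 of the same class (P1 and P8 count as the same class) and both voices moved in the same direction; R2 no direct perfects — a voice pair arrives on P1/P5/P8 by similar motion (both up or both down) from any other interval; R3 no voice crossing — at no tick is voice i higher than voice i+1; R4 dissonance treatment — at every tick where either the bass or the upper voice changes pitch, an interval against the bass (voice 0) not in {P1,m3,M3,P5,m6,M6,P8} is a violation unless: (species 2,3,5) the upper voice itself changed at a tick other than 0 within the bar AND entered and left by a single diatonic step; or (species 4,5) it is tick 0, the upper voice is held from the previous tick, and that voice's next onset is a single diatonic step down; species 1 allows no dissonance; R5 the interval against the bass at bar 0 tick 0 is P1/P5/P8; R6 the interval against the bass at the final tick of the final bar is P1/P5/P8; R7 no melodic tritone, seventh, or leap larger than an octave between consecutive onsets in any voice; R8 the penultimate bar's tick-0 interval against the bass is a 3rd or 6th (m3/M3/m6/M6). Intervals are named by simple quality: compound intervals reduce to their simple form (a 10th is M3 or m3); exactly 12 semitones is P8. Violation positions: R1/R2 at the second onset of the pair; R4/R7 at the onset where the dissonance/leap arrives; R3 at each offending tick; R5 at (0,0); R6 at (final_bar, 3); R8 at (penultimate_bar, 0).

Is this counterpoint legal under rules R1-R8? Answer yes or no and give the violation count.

No (16 violations)

bar 0: v0=G3 v1=G4 v2=D5 (P5)
bar 1: v0=A3 v1=A4 v2=G4 (m7)
bar 2: v0=B3 v1=G4 v2=D5 (m3)
bar 3: v0=C4 v1=A4 v2=E5 (M3)
bar 4: v0=D4 v1=D5 v2=C5 (m7)
bar 5: v0=C4 v1=E4 v2=E5 (M3)
bar 6: v0=B3 v1=G4 v2=D5 (m3)
bar 7: v0=A3 v1=F4 v2=C5 (m3)
bar 8: v0=G3 v1=G4 v2=D5 (P5)
  R1 @ bar1.0: G3/G4 P8 -> A3/A4 P8 similar
  R3 @ bar1.0: A4 above G4
  R4 @ bar1.0: A3/G4 m7 untreated
  R3 @ bar1.1: A4 above G4
  R3 @ bar1.2: A4 above G4
  R3 @ bar1.3: A4 above G4
  R1 @ bar3.0: G4/D5 P5 -> A4/E5 P5 similar
  R2 @ bar4.0: C4/A4 M6 -> D4/D5 P8 similar
  R3 @ bar4.0: D5 above C5
  R4 @ bar4.0: D4/C5 m7 untreated
  R3 @ bar4.1: D5 above C5
  R3 @ bar4.2: D5 above C5
  R3 @ bar4.3: D5 above C5
  R7 @ bar5.0: D5->E4 leap 10st
  R1 @ bar7.0: G4/D5 P5 -> F4/C5 P5 similar
  R1 @ bar8.0: F4/C5 P5 -> G4/D5 P5 similar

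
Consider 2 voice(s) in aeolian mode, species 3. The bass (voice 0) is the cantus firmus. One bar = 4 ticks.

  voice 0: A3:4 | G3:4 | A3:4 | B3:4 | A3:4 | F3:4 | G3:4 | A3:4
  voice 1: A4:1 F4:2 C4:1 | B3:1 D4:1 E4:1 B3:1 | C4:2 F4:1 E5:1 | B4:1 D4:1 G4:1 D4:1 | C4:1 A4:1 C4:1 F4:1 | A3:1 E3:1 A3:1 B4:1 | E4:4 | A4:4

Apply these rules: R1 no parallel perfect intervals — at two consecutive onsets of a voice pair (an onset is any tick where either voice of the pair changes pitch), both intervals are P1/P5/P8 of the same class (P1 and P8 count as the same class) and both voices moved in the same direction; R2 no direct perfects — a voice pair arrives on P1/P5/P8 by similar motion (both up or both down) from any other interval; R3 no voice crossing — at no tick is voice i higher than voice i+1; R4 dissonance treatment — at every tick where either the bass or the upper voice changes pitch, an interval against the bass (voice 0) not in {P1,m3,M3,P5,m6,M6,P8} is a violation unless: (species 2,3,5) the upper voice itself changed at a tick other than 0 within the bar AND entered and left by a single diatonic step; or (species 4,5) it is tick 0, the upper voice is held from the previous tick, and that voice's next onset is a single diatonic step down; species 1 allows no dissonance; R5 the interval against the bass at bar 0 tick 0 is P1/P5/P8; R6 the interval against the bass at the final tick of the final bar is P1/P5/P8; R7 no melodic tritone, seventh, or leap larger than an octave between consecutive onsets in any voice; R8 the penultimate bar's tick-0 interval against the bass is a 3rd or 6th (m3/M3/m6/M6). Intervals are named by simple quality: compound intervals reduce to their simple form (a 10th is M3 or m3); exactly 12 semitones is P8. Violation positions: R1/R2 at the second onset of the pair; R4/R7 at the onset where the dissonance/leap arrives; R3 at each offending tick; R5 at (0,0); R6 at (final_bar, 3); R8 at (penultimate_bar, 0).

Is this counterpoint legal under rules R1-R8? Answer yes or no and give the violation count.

No (6 violations)

bar 0: v0=A3 v1=A4 (P8)
bar 1: v0=G3 v1=B3 (M3)
bar 2: v0=A3 v1=C4 (m3)
bar 3: v0=B3 v1=B4 (P8)
bar 4: v0=A3 v1=C4 (m3)
bar 5: v0=F3 v1=A3 (M3)
bar 6: v0=G3 v1=E4 (M6)
bar 7: v0=A3 v1=A4 (P8)
  R7 @ bar2.3: F4->E5 leap 11st
  R3 @ bar5.1: F3 above E3
  R4 @ bar5.1: F3/E3 m2 untreated
  R4 @ bar5.3: F3/B4 TT untreated
  R7 @ bar5.3: A3->B4 leap 14st
  R2 @ bar7.0: G3/E4 M6 -> A3/A4 P8 similar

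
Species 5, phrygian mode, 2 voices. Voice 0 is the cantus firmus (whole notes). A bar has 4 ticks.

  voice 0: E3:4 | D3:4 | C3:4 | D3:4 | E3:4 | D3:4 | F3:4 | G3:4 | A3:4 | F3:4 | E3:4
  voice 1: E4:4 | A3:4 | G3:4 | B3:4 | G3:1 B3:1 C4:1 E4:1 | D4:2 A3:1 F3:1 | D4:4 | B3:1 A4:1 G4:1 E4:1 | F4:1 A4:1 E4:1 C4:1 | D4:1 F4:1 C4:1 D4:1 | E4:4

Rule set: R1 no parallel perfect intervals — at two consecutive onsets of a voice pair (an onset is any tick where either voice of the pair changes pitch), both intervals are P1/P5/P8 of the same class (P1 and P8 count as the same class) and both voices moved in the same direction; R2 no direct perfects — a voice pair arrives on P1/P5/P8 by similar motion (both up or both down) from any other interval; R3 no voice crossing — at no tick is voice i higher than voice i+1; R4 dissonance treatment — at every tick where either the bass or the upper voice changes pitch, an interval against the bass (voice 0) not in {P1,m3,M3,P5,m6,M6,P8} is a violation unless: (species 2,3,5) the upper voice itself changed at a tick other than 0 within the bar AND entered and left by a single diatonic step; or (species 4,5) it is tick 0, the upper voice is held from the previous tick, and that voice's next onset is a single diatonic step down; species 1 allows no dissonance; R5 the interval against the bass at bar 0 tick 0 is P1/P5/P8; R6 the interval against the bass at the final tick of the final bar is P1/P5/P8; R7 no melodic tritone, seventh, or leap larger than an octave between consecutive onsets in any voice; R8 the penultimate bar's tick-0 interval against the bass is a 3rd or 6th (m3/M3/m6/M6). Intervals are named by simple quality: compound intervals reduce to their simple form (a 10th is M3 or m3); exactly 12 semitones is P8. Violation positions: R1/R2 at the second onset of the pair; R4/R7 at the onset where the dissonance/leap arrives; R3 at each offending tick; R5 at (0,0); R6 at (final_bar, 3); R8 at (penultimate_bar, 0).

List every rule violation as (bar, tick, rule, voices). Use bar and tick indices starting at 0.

(1, 0, R2, (0, 1))
(2, 0, R1, (0, 1))
(5, 0, R1, (0, 1))
(7, 1, R4, (0, 1))
(7, 1, R7, (1,))

bar 0: v0=E3 v1=E4 downbeat P8
bar 1: v0=D3 v1=A3 downbeat P5
bar 2: v0=C3 v1=G3 downbeat P5
bar 3: v0=D3 v1=B3 downbeat M6
bar 4: v0=E3 v1=G3 downbeat m3
bar 5: v0=D3 v1=D4 downbeat P8
bar 6: v0=F3 v1=D4 downbeat M6
bar 7: v0=G3 v1=B3 downbeat M3
bar 8: v0=A3 v1=F4 downbeat m6
bar 9: v0=F3 v1=D4 downbeat M6
bar 10: v0=E3 v1=E4 downbeat P8
  -> R2 @ bar 1 tick 0 v(0, 1): E3/E4 P8 -> D3/A3 P5 similar
  -> R1 @ bar 2 tick 0 v(0, 1): D3/A3 P5 -> C3/G3 P5 similar
  -> R1 @ bar 5 tick 0 v(0, 1): E3/E4 P8 -> D3/D4 P8 similar
  -> R4 @ bar 7 tick 1 v(0, 1): G3/A4 M2 untreated
  -> R7 @ bar 7 tick 1 v(1,): B3->A4 leap 10st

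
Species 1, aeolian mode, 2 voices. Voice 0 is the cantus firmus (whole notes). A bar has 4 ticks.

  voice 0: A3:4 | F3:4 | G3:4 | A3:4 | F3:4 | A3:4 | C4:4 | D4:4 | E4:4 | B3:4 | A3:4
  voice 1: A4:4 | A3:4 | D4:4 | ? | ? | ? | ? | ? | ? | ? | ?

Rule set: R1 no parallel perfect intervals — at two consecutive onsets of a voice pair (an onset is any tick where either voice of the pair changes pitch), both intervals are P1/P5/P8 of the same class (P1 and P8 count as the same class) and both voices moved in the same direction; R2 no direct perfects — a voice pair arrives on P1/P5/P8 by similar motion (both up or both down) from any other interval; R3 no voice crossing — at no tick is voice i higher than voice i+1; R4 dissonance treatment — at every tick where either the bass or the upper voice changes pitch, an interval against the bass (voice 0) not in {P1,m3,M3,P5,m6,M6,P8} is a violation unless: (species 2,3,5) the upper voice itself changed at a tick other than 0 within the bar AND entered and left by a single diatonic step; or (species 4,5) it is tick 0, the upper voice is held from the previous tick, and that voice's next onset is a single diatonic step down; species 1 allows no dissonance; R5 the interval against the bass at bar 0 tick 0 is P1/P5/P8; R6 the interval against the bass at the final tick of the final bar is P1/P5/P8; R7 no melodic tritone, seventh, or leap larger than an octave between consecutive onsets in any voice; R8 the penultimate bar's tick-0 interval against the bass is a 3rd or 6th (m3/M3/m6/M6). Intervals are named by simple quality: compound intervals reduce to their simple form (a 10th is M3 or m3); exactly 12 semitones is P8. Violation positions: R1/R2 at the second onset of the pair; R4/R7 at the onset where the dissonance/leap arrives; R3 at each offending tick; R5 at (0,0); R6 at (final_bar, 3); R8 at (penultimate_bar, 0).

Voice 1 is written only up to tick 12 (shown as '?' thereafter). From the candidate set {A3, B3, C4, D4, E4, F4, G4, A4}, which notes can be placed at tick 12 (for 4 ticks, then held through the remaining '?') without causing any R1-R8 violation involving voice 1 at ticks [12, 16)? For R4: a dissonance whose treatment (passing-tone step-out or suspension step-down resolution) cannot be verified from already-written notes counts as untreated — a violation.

A3: legal
B3: violates R4
C4: legal
D4: violates R4
E4: violates R1
F4: legal
G4: violates R4
A4: violates R2

{A3, C4, F4}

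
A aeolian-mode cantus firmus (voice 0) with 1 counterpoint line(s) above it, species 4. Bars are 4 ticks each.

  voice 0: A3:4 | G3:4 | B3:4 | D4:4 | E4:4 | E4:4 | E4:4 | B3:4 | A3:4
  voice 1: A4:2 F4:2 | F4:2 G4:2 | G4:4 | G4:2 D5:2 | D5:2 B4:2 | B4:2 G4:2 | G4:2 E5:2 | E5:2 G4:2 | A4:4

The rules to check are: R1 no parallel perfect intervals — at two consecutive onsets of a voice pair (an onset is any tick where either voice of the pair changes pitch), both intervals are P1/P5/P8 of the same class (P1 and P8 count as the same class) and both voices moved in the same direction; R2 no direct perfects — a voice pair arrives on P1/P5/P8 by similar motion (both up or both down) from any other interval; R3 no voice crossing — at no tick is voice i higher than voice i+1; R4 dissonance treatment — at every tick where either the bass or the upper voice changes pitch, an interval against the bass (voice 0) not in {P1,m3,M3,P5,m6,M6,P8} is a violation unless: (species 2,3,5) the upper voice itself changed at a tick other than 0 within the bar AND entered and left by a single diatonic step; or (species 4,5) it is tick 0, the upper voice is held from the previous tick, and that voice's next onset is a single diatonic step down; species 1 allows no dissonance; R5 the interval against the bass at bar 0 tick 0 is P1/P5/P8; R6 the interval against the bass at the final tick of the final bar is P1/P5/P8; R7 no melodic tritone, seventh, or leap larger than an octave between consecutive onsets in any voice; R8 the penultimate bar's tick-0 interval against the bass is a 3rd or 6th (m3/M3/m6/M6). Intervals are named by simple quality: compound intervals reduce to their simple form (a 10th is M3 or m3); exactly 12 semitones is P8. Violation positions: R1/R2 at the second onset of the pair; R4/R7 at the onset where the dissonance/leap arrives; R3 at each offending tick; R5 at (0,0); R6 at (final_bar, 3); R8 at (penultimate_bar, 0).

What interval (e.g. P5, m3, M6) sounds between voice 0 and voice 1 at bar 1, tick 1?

m7

voice 0=G3 voice 1=F4 -> m7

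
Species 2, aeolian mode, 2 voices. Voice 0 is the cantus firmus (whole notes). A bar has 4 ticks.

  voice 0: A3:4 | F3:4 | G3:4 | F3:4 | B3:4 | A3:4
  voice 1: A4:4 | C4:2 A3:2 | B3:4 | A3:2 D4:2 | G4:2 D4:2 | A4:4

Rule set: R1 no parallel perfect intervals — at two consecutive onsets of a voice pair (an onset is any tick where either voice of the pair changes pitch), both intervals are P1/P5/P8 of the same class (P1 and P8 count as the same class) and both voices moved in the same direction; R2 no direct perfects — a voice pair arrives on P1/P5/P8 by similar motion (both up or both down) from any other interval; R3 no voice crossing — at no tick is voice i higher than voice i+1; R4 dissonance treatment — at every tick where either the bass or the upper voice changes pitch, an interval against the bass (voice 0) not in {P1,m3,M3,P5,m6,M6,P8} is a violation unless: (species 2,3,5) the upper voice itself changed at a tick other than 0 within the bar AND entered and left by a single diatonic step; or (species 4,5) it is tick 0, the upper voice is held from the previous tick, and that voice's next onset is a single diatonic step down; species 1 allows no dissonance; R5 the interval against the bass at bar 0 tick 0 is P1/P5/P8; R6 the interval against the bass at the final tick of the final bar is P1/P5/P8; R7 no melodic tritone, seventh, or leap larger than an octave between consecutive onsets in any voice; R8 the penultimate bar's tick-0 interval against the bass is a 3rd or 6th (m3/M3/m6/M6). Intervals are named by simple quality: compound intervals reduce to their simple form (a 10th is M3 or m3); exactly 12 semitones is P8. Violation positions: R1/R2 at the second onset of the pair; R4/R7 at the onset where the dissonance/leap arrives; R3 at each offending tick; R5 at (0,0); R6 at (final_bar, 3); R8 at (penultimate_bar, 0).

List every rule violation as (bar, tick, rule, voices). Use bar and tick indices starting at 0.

(1, 0, R2, (0, 1))
(4, 0, R7, (0,))

bar 0: v0=A3 v1=A4 downbeat P8
bar 1: v0=F3 v1=C4 downbeat P5
bar 2: v0=G3 v1=B3 downbeat M3
bar 3: v0=F3 v1=A3 downbeat M3
bar 4: v0=B3 v1=G4 downbeat m6
bar 5: v0=A3 v1=A4 downbeat P8
  -> R2 @ bar 1 tick 0 v(0, 1): A3/A4 P8 -> F3/C4 P5 similar
  -> R7 @ bar 4 tick 0 v(0,): F3->B3 leap 6st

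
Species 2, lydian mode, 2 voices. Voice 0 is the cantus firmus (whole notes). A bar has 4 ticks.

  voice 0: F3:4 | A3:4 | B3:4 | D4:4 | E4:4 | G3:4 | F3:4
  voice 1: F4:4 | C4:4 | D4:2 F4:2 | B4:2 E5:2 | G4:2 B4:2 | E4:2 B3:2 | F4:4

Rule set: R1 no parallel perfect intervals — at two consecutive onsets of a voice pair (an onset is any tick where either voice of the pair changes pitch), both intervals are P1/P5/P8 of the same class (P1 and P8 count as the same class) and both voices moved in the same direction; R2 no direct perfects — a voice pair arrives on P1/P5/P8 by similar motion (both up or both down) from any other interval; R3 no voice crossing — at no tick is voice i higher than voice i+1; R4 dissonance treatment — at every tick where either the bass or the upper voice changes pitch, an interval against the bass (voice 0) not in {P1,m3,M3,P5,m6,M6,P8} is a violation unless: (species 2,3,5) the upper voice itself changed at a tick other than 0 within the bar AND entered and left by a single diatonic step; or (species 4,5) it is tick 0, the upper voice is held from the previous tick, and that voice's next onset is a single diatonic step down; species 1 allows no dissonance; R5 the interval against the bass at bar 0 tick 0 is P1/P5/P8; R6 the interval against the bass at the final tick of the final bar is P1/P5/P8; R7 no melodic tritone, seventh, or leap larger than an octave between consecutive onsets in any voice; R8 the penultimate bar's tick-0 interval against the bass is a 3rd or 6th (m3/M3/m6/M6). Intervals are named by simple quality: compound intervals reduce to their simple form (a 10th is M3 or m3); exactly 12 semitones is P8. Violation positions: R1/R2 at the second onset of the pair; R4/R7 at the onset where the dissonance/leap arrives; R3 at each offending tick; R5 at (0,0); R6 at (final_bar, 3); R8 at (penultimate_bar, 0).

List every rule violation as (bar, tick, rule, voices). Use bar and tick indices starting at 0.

bar 0: v0=F3 v1=F4 downbeat P8
bar 1: v0=A3 v1=C4 downbeat m3
bar 2: v0=B3 v1=D4 downbeat m3
bar 3: v0=D4 v1=B4 downbeat M6
bar 4: v0=E4 v1=G4 downbeat m3
bar 5: v0=G3 v1=E4 downbeat M6
bar 6: v0=F3 v1=F4 downbeat P8
  -> R4 @ bar 2 tick 2 v(0, 1): B3/F4 TT untreated
  -> R7 @ bar 3 tick 0 v(1,): F4->B4 leap 6st
  -> R4 @ bar 3 tick 2 v(0, 1): D4/E5 M2 untreated
  -> R7 @ bar 6 tick 0 v(1,): B3->F4 leap 6st

(2, 2, R4, (0, 1))
(3, 0, R7, (1,))
(3, 2, R4, (0, 1))
(6, 0, R7, (1,))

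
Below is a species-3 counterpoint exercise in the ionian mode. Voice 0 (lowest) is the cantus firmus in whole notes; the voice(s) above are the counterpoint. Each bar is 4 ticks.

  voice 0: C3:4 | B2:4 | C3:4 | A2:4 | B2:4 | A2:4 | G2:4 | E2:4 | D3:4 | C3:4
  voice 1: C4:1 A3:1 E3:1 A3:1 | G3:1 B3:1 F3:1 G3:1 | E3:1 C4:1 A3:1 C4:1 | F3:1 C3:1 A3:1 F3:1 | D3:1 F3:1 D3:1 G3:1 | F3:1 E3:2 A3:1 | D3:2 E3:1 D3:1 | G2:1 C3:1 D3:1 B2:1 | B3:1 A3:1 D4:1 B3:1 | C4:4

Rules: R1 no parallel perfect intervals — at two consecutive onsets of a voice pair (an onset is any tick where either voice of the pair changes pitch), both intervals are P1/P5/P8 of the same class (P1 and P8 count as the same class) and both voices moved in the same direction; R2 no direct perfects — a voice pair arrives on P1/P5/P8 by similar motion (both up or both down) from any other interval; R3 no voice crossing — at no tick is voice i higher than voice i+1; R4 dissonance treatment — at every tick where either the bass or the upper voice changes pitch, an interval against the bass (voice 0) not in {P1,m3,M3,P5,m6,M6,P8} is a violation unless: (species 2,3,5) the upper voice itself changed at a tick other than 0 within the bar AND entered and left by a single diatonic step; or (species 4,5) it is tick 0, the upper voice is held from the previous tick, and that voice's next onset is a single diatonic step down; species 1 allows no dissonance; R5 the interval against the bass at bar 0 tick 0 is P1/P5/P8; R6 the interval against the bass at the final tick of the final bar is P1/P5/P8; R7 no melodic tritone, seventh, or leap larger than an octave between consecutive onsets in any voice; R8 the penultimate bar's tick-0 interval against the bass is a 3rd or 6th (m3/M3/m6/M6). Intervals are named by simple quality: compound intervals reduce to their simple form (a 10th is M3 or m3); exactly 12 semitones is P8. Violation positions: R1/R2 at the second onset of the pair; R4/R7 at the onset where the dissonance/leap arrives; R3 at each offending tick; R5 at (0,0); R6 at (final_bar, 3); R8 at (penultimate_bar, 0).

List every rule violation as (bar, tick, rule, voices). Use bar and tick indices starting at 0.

(1, 2, R4, (0, 1))
(1, 2, R7, (1,))
(4, 1, R4, (0, 1))
(6, 0, R2, (0, 1))
(7, 2, R4, (0, 1))
(8, 0, R7, (0,))

bar 0: v0=C3 v1=C4 downbeat P8
bar 1: v0=B2 v1=G3 downbeat m6
bar 2: v0=C3 v1=E3 downbeat M3
bar 3: v0=A2 v1=F3 downbeat m6
bar 4: v0=B2 v1=D3 downbeat m3
bar 5: v0=A2 v1=F3 downbeat m6
bar 6: v0=G2 v1=D3 downbeat P5
bar 7: v0=E2 v1=G2 downbeat m3
bar 8: v0=D3 v1=B3 downbeat M6
bar 9: v0=C3 v1=C4 downbeat P8
  -> R4 @ bar 1 tick 2 v(0, 1): B2/F3 TT untreated
  -> R7 @ bar 1 tick 2 v(1,): B3->F3 leap 6st
  -> R4 @ bar 4 tick 1 v(0, 1): B2/F3 TT untreated
  -> R2 @ bar 6 tick 0 v(0, 1): A2/A3 P8 -> G2/D3 P5 similar
  -> R4 @ bar 7 tick 2 v(0, 1): E2/D3 m7 untreated
  -> R7 @ bar 8 tick 0 v(0,): E2->D3 leap 10st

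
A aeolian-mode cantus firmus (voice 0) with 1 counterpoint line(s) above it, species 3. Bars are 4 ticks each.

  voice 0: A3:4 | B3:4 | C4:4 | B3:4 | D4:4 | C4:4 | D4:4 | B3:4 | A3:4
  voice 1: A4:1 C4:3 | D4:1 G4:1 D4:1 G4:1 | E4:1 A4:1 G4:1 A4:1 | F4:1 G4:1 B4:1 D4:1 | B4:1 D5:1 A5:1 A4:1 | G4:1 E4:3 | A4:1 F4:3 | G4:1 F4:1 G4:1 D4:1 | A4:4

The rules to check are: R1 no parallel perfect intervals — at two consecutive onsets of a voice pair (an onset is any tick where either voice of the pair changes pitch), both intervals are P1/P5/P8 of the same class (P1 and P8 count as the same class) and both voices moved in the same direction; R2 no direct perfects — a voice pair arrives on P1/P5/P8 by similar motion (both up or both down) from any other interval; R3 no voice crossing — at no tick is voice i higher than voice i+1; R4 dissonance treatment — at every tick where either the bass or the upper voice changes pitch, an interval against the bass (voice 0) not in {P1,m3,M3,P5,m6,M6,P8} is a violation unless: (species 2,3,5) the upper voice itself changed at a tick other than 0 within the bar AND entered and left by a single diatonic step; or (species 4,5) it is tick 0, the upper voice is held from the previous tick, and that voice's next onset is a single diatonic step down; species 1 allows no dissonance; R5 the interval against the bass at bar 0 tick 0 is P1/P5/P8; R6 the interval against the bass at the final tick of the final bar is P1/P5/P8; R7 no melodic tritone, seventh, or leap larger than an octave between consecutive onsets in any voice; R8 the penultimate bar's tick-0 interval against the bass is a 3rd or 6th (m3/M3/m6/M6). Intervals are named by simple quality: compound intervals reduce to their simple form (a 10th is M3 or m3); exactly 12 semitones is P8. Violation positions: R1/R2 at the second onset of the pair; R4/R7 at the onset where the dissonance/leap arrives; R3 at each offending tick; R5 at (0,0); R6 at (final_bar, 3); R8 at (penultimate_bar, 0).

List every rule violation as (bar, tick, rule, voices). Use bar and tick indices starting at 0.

bar 0: v0=A3 v1=A4 downbeat P8
bar 1: v0=B3 v1=D4 downbeat m3
bar 2: v0=C4 v1=E4 downbeat M3
bar 3: v0=B3 v1=F4 downbeat TT
bar 4: v0=D4 v1=B4 downbeat M6
bar 5: v0=C4 v1=G4 downbeat P5
bar 6: v0=D4 v1=A4 downbeat P5
bar 7: v0=B3 v1=G4 downbeat m6
bar 8: v0=A3 v1=A4 downbeat P8
  -> R4 @ bar 3 tick 0 v(0, 1): B3/F4 TT untreated
  -> R1 @ bar 5 tick 0 v(0, 1): D4/A4 P5 -> C4/G4 P5 similar
  -> R2 @ bar 6 tick 0 v(0, 1): C4/E4 M3 -> D4/A4 P5 similar

(3, 0, R4, (0, 1))
(5, 0, R1, (0, 1))
(6, 0, R2, (0, 1))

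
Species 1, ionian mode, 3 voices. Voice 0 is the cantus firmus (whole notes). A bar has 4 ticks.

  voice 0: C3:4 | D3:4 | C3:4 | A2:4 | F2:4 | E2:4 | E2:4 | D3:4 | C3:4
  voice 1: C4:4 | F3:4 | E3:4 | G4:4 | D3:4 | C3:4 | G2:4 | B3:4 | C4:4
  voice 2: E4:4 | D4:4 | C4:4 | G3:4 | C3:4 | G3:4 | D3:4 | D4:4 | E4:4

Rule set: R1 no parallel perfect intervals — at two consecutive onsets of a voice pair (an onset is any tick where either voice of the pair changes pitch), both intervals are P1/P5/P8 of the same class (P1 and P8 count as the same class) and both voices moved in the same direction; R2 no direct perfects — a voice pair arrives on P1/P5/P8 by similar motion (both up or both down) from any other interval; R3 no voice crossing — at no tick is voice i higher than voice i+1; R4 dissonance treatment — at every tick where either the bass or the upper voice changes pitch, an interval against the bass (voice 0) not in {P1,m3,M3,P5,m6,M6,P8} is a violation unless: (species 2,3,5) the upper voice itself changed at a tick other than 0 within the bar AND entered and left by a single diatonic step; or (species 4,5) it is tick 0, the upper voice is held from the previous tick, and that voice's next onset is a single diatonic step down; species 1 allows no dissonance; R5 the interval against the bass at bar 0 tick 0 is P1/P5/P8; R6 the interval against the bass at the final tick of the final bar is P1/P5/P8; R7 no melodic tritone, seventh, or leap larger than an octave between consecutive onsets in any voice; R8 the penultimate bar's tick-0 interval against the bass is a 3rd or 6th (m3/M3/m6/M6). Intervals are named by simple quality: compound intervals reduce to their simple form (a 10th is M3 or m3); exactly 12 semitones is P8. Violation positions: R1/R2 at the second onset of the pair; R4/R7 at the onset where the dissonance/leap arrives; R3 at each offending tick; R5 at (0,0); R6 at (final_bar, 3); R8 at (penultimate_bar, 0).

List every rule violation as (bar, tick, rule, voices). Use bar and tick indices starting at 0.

bar 0: v0=C3 v1=C4 v2=E4 downbeat M3
bar 1: v0=D3 v1=F3 v2=D4 downbeat P8
bar 2: v0=C3 v1=E3 v2=C4 downbeat P8
bar 3: v0=A2 v1=G4 v2=G3 downbeat m7
bar 4: v0=F2 v1=D3 v2=C3 downbeat P5
bar 5: v0=E2 v1=C3 v2=G3 downbeat m3
bar 6: v0=E2 v1=G2 v2=D3 downbeat m7
bar 7: v0=D3 v1=B3 v2=D4 downbeat P8
bar 8: v0=C3 v1=C4 v2=E4 downbeat M3
  -> R5 @ bar 0 tick 0 v(0, 2): opens on M3
  -> R1 @ bar 2 tick 0 v(0, 2): D3/D4 P8 -> C3/C4 P8 similar
  -> R3 @ bar 3 tick 0 v(1, 2): G4 above G3
  -> R4 @ bar 3 tick 0 v(0, 1): A2/G4 m7 untreated
  -> R4 @ bar 3 tick 0 v(0, 2): A2/G3 m7 untreated
  -> R7 @ bar 3 tick 0 v(1,): E3->G4 leap 15st
  -> R3 @ bar 3 tick 1 v(1, 2): G4 above G3
  -> R3 @ bar 3 tick 2 v(1, 2): G4 above G3
  -> R3 @ bar 3 tick 3 v(1, 2): G4 above G3
  -> R2 @ bar 4 tick 0 v(0, 2): A2/G3 m7 -> F2/C3 P5 similar
  -> R3 @ bar 4 tick 0 v(1, 2): D3 above C3
  -> R7 @ bar 4 tick 0 v(1,): G4->D3 leap 17st
  -> R3 @ bar 4 tick 1 v(1, 2): D3 above C3
  -> R3 @ bar 4 tick 2 v(1, 2): D3 above C3
  -> R3 @ bar 4 tick 3 v(1, 2): D3 above C3
  -> R1 @ bar 6 tick 0 v(1, 2): C3/G3 P5 -> G2/D3 P5 similar
  -> R4 @ bar 6 tick 0 v(0, 2): E2/D3 m7 untreated
  -> R2 @ bar 7 tick 0 v(0, 2): E2/D3 m7 -> D3/D4 P8 similar
  -> R7 @ bar 7 tick 0 v(0,): E2->D3 leap 10st
  -> R7 @ bar 7 tick 0 v(1,): G2->B3 leap 16st
  -> R8 @ bar 7 tick 0 v(0, 2): penult P8 not 3rd/6th
  -> R6 @ bar 8 tick 3 v(0, 2): closes on M3

(0, 0, R5, (0, 2))
(2, 0, R1, (0, 2))
(3, 0, R3, (1, 2))
(3, 0, R4, (0, 1))
(3, 0, R4, (0, 2))
(3, 0, R7, (1,))
(3, 1, R3, (1, 2))
(3, 2, R3, (1, 2))
(3, 3, R3, (1, 2))
(4, 0, R2, (0, 2))
(4, 0, R3, (1, 2))
(4, 0, R7, (1,))
(4, 1, R3, (1, 2))
(4, 2, R3, (1, 2))
(4, 3, R3, (1, 2))
(6, 0, R1, (1, 2))
(6, 0, R4, (0, 2))
(7, 0, R2, (0, 2))
(7, 0, R7, (0,))
(7, 0, R7, (1,))
(7, 0, R8, (0, 2))
(8, 3, R6, (0, 2))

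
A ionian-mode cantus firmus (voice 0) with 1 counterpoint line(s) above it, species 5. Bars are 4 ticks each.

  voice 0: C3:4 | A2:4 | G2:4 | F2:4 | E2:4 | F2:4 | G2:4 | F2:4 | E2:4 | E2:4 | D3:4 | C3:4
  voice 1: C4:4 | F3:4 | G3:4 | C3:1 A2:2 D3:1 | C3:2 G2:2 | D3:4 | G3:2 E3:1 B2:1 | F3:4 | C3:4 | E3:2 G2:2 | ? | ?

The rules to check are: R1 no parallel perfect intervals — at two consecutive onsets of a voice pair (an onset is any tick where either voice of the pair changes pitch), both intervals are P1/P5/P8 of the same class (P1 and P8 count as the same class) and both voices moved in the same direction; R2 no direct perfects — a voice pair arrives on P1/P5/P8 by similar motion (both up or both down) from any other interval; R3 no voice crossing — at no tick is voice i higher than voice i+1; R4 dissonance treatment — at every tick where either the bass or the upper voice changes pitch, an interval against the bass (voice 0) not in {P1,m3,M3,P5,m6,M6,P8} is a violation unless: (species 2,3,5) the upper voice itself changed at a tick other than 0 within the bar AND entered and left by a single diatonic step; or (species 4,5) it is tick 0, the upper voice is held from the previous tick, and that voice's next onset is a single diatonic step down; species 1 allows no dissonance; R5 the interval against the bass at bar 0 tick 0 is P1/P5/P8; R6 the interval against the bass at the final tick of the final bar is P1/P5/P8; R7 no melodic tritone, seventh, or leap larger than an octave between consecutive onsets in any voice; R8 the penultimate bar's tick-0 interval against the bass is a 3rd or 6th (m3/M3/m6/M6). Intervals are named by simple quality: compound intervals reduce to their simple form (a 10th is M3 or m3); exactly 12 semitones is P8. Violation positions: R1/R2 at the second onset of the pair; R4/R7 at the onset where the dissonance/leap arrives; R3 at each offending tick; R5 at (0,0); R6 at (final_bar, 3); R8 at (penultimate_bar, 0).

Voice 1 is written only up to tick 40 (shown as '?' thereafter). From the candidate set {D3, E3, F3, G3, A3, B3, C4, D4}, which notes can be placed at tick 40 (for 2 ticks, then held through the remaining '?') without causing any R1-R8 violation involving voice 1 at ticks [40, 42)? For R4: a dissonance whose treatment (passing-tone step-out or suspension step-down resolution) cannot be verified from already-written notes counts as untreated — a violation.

{}

D3: violates R2,R8
E3: violates R4,R8
F3: violates R7
G3: violates R4,R8
A3: violates R2,R7,R8
B3: violates R7
C4: violates R4,R7,R8
D4: violates R2,R7,R8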